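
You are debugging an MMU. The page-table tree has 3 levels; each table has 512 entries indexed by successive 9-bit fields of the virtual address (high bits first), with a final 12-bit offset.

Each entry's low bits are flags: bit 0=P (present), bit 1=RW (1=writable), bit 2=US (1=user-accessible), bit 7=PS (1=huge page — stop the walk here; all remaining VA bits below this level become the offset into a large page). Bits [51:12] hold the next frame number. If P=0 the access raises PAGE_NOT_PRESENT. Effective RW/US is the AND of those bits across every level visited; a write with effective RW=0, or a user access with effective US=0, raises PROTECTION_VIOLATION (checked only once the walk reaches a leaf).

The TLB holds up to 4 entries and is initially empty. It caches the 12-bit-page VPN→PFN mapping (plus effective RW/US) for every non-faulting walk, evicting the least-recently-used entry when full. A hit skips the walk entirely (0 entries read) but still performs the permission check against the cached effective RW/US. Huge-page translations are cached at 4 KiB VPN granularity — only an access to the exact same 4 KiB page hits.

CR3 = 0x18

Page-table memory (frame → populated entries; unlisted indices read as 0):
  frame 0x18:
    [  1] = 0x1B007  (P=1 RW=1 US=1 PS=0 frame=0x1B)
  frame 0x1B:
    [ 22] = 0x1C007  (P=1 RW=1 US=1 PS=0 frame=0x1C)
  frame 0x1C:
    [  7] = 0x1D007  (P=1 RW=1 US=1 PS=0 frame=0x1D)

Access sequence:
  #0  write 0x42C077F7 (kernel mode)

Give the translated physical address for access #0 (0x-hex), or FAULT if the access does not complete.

Per-access translation:
#0 VA=0x42C077F7 (w,kernel):
  [0] read 0x18 idx=1: raw=0x1B007 flags P=1 W=1 U=1 S=0
  [1] read 0x1B idx=22: raw=0x1C007 flags P=1 W=1 U=1 S=0
  [2] read 0x1C idx=7: raw=0x1D007 flags P=1 W=1 U=1 S=0
  → PA=0x1D7F7  (3 entries read)

Access #0 PA: 0x1D7F7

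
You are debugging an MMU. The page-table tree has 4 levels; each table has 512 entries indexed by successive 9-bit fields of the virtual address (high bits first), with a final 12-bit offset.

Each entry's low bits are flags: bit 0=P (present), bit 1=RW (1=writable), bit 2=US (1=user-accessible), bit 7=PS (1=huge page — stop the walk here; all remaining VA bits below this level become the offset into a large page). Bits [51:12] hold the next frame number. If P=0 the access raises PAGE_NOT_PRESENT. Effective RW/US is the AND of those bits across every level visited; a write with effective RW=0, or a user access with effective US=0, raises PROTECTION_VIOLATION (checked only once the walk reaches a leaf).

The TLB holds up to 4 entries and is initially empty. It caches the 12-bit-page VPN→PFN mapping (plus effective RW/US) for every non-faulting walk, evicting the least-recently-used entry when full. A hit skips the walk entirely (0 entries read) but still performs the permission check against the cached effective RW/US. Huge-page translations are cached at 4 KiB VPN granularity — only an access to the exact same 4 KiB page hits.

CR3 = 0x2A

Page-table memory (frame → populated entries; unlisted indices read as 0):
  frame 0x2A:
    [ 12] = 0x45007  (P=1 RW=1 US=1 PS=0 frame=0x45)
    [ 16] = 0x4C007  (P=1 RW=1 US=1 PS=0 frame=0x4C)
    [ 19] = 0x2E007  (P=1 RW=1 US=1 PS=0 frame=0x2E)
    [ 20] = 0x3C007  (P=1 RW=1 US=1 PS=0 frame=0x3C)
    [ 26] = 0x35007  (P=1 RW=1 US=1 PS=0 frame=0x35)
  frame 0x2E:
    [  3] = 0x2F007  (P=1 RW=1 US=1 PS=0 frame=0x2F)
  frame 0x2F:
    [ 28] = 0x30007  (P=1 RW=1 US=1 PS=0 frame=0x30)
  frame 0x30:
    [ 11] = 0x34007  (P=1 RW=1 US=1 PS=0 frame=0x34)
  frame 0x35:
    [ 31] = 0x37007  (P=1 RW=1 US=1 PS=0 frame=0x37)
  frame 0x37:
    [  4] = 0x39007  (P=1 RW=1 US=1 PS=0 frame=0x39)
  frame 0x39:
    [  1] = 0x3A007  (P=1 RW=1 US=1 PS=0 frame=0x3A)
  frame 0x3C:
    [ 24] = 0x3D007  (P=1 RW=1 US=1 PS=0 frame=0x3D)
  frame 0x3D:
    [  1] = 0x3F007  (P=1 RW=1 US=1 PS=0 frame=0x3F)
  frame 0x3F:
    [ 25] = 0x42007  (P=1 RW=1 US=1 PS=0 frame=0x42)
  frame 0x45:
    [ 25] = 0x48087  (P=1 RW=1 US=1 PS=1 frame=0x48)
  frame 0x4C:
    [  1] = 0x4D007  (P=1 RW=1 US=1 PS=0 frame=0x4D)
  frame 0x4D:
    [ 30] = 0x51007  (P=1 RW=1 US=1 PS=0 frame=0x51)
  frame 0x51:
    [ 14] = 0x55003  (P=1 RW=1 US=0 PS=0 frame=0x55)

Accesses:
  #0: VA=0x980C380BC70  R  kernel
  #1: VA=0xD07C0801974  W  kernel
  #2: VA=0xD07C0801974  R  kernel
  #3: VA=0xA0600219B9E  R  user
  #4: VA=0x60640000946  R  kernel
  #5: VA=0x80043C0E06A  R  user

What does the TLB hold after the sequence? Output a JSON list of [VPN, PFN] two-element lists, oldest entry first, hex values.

Per-access translation:
#0 VA=0x980C380BC70 (r,kernel):
  [0] read 0x2A idx=19: raw=0x2E007 flags P=1 W=1 U=1 S=0
  [1] read 0x2E idx=3: raw=0x2F007 flags P=1 W=1 U=1 S=0
  [2] read 0x2F idx=28: raw=0x30007 flags P=1 W=1 U=1 S=0
  [3] read 0x30 idx=11: raw=0x34007 flags P=1 W=1 U=1 S=0
  ✓ 0x34C70  — 4 lookups
#1 VA=0xD07C0801974 (w,kernel):
  [0] read 0x2A idx=26: raw=0x35007 flags P=1 W=1 U=1 S=0
  [1] read 0x35 idx=31: raw=0x37007 flags P=1 W=1 U=1 S=0
  [2] read 0x37 idx=4: raw=0x39007 flags P=1 W=1 U=1 S=0
  [3] read 0x39 idx=1: raw=0x3A007 flags P=1 W=1 U=1 S=0
  ✓ 0x3A974  — 4 lookups
#2 VA=0xD07C0801974 (r,kernel):
  TLB hit vpn=0xD07C0801 → PA=0x3A974
#3 VA=0xA0600219B9E (r,user):
  [0] read 0x2A idx=20: raw=0x3C007 flags P=1 W=1 U=1 S=0
  [1] read 0x3C idx=24: raw=0x3D007 flags P=1 W=1 U=1 S=0
  [2] read 0x3D idx=1: raw=0x3F007 flags P=1 W=1 U=1 S=0
  [3] read 0x3F idx=25: raw=0x42007 flags P=1 W=1 U=1 S=0
  ✓ 0x42B9E  — 4 lookups
#4 VA=0x60640000946 (r,kernel):
  [0] read 0x2A idx=12: raw=0x45007 flags P=1 W=1 U=1 S=0
  [1] read 0x45 idx=25: raw=0x48087 flags P=1 W=1 U=1 S=1
  ✓ 0x48946 (huge @L1)  — 2 lookups
#5 VA=0x80043C0E06A (r,user):
  [0] read 0x2A idx=16: raw=0x4C007 flags P=1 W=1 U=1 S=0
  [1] read 0x4C idx=1: raw=0x4D007 flags P=1 W=1 U=1 S=0
  [2] read 0x4D idx=30: raw=0x51007 flags P=1 W=1 U=1 S=0
  [3] read 0x51 idx=14: raw=0x55003 flags P=1 W=1 U=0 S=0
  ✗ PROTECTION_VIOLATION  [4 reads]

TLB: [["0x980C380B", "0x34"], ["0xD07C0801", "0x3A"], ["0xA0600219", "0x42"], ["0x60640000", "0x48"]]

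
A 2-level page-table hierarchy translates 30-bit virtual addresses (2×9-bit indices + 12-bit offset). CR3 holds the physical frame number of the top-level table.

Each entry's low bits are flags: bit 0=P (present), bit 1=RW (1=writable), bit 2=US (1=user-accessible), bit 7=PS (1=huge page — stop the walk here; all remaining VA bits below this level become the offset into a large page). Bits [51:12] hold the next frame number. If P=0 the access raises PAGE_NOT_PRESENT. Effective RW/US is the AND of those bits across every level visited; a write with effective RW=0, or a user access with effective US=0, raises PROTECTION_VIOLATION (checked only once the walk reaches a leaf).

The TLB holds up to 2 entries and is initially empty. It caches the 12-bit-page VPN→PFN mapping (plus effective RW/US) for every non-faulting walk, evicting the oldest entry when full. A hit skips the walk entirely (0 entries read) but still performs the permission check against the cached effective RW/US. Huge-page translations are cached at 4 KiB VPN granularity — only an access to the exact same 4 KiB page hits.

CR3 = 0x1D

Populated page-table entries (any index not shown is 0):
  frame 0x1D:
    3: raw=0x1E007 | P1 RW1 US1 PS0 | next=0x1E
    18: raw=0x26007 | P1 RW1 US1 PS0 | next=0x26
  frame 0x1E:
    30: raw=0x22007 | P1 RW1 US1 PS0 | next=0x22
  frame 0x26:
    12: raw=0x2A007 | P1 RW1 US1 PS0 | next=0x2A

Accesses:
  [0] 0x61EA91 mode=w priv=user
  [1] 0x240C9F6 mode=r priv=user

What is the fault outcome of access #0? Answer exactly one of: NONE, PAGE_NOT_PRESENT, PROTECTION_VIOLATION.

Walk each access:
#0 VA=0x61EA91 (w,user):
  lvl0: tbl 0x1D, slot 3 ⇒ 0x1E007 (P1/RW1/US1/PS0)
  lvl1: tbl 0x1E, slot 30 ⇒ 0x22007 (P1/RW1/US1/PS0)
  ✓ 0x22A91  — 2 lookups
#1 VA=0x240C9F6 (r,user):
  lvl0: tbl 0x1D, slot 18 ⇒ 0x26007 (P1/RW1/US1/PS0)
  lvl1: tbl 0x26, slot 12 ⇒ 0x2A007 (P1/RW1/US1/PS0)
  ✓ 0x2A9F6  — 2 lookups

Access #0 fault: NONE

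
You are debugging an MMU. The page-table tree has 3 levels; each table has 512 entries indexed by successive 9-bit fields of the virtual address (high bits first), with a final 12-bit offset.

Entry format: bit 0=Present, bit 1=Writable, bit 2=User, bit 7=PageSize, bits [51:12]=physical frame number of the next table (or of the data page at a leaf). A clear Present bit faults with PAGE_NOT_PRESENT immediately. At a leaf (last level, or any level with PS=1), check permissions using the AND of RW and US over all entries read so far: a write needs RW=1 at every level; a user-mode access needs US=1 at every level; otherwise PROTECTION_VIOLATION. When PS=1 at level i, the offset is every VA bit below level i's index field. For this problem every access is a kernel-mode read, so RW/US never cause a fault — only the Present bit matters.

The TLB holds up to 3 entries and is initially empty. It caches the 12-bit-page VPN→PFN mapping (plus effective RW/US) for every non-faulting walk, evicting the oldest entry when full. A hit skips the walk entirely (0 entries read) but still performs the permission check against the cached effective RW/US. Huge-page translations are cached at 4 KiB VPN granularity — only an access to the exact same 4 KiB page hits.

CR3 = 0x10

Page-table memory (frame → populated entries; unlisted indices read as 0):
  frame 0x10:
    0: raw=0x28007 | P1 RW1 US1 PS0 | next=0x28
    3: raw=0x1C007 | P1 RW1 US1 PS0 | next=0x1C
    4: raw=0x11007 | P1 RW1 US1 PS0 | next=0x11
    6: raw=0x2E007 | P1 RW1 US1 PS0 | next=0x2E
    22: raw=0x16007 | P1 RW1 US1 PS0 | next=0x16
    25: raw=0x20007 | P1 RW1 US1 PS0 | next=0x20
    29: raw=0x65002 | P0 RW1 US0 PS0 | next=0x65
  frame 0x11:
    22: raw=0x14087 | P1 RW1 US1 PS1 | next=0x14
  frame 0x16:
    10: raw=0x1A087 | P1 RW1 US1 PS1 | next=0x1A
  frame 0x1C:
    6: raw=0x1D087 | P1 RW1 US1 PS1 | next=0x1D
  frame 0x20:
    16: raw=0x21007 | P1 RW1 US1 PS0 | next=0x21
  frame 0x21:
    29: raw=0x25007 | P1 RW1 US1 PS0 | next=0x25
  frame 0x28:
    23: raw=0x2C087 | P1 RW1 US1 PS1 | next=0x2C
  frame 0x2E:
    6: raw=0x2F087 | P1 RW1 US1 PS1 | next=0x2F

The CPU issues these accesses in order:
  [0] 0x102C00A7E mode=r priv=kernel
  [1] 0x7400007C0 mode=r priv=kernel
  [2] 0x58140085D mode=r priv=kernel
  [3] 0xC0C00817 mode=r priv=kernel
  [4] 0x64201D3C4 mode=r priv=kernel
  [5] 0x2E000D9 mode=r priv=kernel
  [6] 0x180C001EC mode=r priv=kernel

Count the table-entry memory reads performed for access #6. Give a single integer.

Walk each access:
#0 VA=0x102C00A7E (r,kernel):
  lvl0: tbl 0x10, slot 4 ⇒ 0x11007 (P1/RW1/US1/PS0)
  lvl1: tbl 0x11, slot 22 ⇒ 0x14087 (P1/RW1/US1/PS1)
  ✓ 0x14A7E (huge @L1)  — 2 lookups
#1 VA=0x7400007C0 (r,kernel):
  lvl0: tbl 0x10, slot 29 ⇒ 0x65002 (P0/RW1/US0/PS0)
  ⇒ fault: PAGE_NOT_PRESENT  — 1 lookups
#2 VA=0x58140085D (r,kernel):
  lvl0: tbl 0x10, slot 22 ⇒ 0x16007 (P1/RW1/US1/PS0)
  lvl1: tbl 0x16, slot 10 ⇒ 0x1A087 (P1/RW1/US1/PS1)
  ✓ 0x1A85D (huge @L1)  — 2 lookups
#3 VA=0xC0C00817 (r,kernel):
  lvl0: tbl 0x10, slot 3 ⇒ 0x1C007 (P1/RW1/US1/PS0)
  lvl1: tbl 0x1C, slot 6 ⇒ 0x1D087 (P1/RW1/US1/PS1)
  ✓ 0x1D817 (huge @L1)  — 2 lookups
#4 VA=0x64201D3C4 (r,kernel):
  lvl0: tbl 0x10, slot 25 ⇒ 0x20007 (P1/RW1/US1/PS0)
  lvl1: tbl 0x20, slot 16 ⇒ 0x21007 (P1/RW1/US1/PS0)
  lvl2: tbl 0x21, slot 29 ⇒ 0x25007 (P1/RW1/US1/PS0)
  ✓ 0x253C4  — 3 lookups
#5 VA=0x2E000D9 (r,kernel):
  lvl0: tbl 0x10, slot 0 ⇒ 0x28007 (P1/RW1/US1/PS0)
  lvl1: tbl 0x28, slot 23 ⇒ 0x2C087 (P1/RW1/US1/PS1)
  ✓ 0x2C0D9 (huge @L1)  — 2 lookups
#6 VA=0x180C001EC (r,kernel):
  lvl0: tbl 0x10, slot 6 ⇒ 0x2E007 (P1/RW1/US1/PS0)
  lvl1: tbl 0x2E, slot 6 ⇒ 0x2F087 (P1/RW1/US1/PS1)
  ✓ 0x2F1EC (huge @L1)  — 2 lookups

Entries read for #6: 2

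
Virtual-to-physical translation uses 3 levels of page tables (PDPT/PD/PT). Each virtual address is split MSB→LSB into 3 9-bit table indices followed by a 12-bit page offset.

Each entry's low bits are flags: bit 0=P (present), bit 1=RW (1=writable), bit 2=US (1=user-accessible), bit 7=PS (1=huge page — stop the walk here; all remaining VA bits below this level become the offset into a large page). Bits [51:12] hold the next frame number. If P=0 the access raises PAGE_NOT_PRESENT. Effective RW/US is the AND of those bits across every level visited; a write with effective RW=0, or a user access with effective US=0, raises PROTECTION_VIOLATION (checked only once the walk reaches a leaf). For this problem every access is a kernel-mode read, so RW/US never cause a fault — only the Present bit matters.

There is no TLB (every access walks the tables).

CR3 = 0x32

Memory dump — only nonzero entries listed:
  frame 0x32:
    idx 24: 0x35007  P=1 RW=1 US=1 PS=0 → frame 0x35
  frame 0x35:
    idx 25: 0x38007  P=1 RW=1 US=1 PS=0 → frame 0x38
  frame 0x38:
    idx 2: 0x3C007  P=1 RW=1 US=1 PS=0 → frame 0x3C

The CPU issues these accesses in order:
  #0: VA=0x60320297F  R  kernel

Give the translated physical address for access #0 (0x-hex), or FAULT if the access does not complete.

Walk each access:
#0 VA=0x60320297F (r,kernel):
  lvl0: tbl 0x32, slot 24 ⇒ 0x35007 (P1/RW1/US1/PS0)
  lvl1: tbl 0x35, slot 25 ⇒ 0x38007 (P1/RW1/US1/PS0)
  lvl2: tbl 0x38, slot 2 ⇒ 0x3C007 (P1/RW1/US1/PS0)
  ✓ 0x3C97F  — 3 lookups

Access #0 PA: 0x3C97F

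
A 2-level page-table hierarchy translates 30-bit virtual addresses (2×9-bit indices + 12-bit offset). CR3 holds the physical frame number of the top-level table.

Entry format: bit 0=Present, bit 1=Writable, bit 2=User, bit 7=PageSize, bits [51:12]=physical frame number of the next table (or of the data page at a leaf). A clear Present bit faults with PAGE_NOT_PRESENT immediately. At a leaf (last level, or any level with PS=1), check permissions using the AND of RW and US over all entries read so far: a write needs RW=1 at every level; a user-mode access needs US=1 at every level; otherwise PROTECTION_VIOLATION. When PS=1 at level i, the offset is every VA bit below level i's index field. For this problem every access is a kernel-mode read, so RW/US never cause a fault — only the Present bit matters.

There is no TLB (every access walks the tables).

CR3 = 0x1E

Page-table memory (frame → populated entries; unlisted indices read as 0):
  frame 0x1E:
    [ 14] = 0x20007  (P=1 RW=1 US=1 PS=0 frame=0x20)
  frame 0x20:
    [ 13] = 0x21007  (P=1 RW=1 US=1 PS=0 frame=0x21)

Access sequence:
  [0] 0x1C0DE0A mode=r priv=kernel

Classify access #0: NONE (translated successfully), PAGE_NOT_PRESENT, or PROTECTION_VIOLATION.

Trace:
#0 VA=0x1C0DE0A (r,kernel):
  L0: frame=0x1E idx=14 entry=0x20007 [P=1 RW=1 US=1 PS=0]
  L1: frame=0x20 idx=13 entry=0x21007 [P=1 RW=1 US=1 PS=0]
  → PA=0x21E0A  (2 entries read)

Access #0 fault: NONE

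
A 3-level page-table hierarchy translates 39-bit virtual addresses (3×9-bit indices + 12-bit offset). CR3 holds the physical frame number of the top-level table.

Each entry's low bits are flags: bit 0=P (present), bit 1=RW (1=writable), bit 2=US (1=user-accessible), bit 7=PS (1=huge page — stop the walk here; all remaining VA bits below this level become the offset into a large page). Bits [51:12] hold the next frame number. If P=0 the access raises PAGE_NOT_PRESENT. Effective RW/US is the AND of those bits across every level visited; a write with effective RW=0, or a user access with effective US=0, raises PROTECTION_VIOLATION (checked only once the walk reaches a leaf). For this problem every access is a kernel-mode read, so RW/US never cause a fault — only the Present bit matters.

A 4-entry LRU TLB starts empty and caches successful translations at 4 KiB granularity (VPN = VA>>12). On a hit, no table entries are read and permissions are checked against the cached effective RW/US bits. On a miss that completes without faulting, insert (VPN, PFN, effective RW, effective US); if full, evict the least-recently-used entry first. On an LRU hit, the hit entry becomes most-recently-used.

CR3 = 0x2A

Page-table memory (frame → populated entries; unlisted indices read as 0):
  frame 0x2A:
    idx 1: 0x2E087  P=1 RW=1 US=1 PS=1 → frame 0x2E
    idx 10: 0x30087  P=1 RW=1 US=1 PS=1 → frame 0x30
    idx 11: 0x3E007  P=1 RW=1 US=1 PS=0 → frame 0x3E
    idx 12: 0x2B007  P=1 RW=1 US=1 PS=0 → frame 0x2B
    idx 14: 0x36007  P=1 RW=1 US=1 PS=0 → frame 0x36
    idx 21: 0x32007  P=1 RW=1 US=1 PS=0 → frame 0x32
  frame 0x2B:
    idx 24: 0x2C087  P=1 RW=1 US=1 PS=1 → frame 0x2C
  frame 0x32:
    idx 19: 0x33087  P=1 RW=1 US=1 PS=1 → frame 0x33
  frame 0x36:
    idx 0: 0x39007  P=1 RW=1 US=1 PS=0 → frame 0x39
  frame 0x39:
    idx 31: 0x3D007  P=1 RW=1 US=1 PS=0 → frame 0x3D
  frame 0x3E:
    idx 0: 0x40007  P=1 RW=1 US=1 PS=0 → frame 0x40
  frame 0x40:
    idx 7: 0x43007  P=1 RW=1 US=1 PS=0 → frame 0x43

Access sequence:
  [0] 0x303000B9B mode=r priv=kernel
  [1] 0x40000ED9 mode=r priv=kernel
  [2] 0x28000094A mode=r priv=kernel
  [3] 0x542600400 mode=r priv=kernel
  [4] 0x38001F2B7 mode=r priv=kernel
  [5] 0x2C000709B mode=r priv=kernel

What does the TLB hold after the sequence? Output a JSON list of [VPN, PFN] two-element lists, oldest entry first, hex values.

Walk each access:
#0 VA=0x303000B9B (r,kernel):
  [0] read 0x2A idx=12: raw=0x2B007 flags P=1 W=1 U=1 S=0
  [1] read 0x2B idx=24: raw=0x2C087 flags P=1 W=1 U=1 S=1
  ✓ 0x2CB9B (huge @L1)  — 2 lookups
#1 VA=0x40000ED9 (r,kernel):
  [0] read 0x2A idx=1: raw=0x2E087 flags P=1 W=1 U=1 S=1
  ✓ 0x2EED9 (huge @L0)  — 1 lookups
#2 VA=0x28000094A (r,kernel):
  [0] read 0x2A idx=10: raw=0x30087 flags P=1 W=1 U=1 S=1
  ✓ 0x3094A (huge @L0)  — 1 lookups
#3 VA=0x542600400 (r,kernel):
  [0] read 0x2A idx=21: raw=0x32007 flags P=1 W=1 U=1 S=0
  [1] read 0x32 idx=19: raw=0x33087 flags P=1 W=1 U=1 S=1
  ✓ 0x33400 (huge @L1)  — 2 lookups
#4 VA=0x38001F2B7 (r,kernel):
  [0] read 0x2A idx=14: raw=0x36007 flags P=1 W=1 U=1 S=0
  [1] read 0x36 idx=0: raw=0x39007 flags P=1 W=1 U=1 S=0
  [2] read 0x39 idx=31: raw=0x3D007 flags P=1 W=1 U=1 S=0
  ✓ 0x3D2B7  — 3 lookups
#5 VA=0x2C000709B (r,kernel):
  [0] read 0x2A idx=11: raw=0x3E007 flags P=1 W=1 U=1 S=0
  [1] read 0x3E idx=0: raw=0x40007 flags P=1 W=1 U=1 S=0
  [2] read 0x40 idx=7: raw=0x43007 flags P=1 W=1 U=1 S=0
  ✓ 0x4309B  — 3 lookups

TLB: [["0x280000", "0x30"], ["0x542600", "0x33"], ["0x38001F", "0x3D"], ["0x2C0007", "0x43"]]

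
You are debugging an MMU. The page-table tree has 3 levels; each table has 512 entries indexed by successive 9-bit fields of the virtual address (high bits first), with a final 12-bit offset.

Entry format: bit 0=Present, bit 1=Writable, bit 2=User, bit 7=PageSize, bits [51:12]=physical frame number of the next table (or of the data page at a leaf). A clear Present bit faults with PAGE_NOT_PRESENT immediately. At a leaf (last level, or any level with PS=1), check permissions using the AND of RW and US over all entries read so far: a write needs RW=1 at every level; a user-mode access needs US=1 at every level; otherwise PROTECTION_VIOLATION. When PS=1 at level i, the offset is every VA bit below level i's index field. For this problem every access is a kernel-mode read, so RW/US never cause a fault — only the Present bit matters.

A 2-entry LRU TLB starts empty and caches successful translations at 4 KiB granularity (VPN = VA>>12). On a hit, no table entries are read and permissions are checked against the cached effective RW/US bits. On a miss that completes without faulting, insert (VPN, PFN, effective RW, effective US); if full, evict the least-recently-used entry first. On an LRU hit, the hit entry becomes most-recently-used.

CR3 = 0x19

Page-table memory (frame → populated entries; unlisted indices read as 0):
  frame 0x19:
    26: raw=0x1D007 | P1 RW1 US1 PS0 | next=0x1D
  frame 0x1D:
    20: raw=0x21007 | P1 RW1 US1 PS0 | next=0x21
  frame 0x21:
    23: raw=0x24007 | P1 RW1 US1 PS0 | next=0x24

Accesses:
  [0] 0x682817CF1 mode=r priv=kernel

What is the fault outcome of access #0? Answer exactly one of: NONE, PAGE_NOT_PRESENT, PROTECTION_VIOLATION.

Walk each access:
#0 VA=0x682817CF1 (r,kernel):
  [0] read 0x19 idx=26: raw=0x1D007 flags P=1 W=1 U=1 S=0
  [1] read 0x1D idx=20: raw=0x21007 flags P=1 W=1 U=1 S=0
  [2] read 0x21 idx=23: raw=0x24007 flags P=1 W=1 U=1 S=0
  ✓ 0x24CF1  — 3 lookups

Access #0 fault: NONE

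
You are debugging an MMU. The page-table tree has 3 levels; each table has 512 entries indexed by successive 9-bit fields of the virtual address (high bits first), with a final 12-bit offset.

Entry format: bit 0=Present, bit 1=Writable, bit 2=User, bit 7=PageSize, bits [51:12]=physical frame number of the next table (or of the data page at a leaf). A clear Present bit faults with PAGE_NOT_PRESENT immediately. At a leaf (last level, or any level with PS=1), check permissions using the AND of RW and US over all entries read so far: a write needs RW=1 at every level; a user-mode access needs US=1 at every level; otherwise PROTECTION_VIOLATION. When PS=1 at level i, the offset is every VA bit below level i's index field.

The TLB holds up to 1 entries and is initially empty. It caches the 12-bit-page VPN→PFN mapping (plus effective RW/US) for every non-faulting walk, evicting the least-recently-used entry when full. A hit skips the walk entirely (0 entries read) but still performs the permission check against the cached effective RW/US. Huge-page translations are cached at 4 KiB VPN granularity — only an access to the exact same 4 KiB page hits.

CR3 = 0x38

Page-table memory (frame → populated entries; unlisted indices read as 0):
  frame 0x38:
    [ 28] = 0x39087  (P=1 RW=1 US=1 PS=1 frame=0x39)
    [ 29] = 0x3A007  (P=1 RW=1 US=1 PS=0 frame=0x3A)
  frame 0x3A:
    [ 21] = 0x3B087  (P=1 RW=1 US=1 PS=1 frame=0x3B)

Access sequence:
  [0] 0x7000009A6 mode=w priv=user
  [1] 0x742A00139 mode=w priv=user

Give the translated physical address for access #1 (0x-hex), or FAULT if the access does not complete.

Walk each access:
#0 VA=0x7000009A6 (w,user):
  lvl0: tbl 0x38, slot 28 ⇒ 0x39087 (P1/RW1/US1/PS1)
  → PA=0x399A6 (huge @L0)  (1 entries read)
#1 VA=0x742A00139 (w,user):
  lvl0: tbl 0x38, slot 29 ⇒ 0x3A007 (P1/RW1/US1/PS0)
  lvl1: tbl 0x3A, slot 21 ⇒ 0x3B087 (P1/RW1/US1/PS1)
  → PA=0x3B139 (huge @L1)  (2 entries read)

Access #1 PA: 0x3B139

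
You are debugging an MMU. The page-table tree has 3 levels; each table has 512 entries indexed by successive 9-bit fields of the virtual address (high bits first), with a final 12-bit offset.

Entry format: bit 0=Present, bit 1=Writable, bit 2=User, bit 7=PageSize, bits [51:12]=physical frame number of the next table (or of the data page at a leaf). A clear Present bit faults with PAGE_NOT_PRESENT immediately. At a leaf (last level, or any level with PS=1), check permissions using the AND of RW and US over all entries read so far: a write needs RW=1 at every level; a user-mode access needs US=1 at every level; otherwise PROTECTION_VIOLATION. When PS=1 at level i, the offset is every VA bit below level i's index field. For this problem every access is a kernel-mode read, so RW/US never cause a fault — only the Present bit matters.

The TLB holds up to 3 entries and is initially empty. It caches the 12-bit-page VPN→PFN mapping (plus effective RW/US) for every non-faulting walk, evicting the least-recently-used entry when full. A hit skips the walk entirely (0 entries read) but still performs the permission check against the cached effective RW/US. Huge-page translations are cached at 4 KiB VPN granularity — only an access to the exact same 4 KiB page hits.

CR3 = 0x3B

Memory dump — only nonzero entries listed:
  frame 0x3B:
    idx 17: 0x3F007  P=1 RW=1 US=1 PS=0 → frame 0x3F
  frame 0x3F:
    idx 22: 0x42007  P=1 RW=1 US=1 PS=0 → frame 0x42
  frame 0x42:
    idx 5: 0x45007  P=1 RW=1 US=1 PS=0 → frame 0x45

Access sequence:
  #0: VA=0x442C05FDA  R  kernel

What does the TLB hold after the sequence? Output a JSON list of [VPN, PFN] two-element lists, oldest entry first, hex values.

Trace:
#0 VA=0x442C05FDA (r,kernel):
  L0: frame=0x3B idx=17 entry=0x3F007 [P=1 RW=1 US=1 PS=0]
  L1: frame=0x3F idx=22 entry=0x42007 [P=1 RW=1 US=1 PS=0]
  L2: frame=0x42 idx=5 entry=0x45007 [P=1 RW=1 US=1 PS=0]
  → PA=0x45FDA  (3 entries read)

TLB: [["0x442C05", "0x45"]]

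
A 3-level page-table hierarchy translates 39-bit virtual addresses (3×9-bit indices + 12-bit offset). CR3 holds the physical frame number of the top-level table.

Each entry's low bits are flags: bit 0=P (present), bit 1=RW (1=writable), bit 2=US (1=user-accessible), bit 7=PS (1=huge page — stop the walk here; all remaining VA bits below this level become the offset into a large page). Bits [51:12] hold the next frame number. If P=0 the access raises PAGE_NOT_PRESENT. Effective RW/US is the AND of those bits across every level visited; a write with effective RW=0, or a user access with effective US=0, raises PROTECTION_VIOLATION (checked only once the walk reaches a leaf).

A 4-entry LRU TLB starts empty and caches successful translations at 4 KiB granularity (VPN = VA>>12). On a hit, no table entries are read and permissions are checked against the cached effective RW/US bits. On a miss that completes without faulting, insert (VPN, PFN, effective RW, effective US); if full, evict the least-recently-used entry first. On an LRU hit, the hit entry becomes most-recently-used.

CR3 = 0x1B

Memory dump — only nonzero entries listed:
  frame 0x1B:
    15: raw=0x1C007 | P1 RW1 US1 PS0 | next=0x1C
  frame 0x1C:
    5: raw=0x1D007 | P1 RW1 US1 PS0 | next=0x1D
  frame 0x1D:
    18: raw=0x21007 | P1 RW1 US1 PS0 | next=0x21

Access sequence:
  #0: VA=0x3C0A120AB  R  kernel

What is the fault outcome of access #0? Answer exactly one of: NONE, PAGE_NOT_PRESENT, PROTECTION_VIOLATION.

Walk each access:
#0 VA=0x3C0A120AB (r,kernel):
  lvl0: tbl 0x1B, slot 15 ⇒ 0x1C007 (P1/RW1/US1/PS0)
  lvl1: tbl 0x1C, slot 5 ⇒ 0x1D007 (P1/RW1/US1/PS0)
  lvl2: tbl 0x1D, slot 18 ⇒ 0x21007 (P1/RW1/US1/PS0)
  ⇒ phys 0x210AB  [3 reads]

Access #0 fault: NONE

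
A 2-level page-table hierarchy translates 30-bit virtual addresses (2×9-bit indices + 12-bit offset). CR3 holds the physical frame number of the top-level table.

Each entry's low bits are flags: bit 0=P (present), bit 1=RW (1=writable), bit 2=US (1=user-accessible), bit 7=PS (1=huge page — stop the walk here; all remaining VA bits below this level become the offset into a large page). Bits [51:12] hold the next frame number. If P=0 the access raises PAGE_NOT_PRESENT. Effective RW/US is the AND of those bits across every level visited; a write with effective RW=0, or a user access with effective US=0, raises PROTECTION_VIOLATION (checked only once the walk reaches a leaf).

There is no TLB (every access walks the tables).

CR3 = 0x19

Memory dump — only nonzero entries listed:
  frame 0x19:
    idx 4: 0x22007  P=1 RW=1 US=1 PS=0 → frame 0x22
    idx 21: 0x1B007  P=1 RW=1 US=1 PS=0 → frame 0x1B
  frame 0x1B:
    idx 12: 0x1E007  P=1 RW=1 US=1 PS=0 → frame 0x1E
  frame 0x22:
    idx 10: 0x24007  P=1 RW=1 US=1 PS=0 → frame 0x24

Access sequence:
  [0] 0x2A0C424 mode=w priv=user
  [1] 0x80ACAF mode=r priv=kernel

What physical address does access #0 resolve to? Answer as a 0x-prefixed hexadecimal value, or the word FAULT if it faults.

Walk each access:
#0 VA=0x2A0C424 (w,user):
  L0 @0x19[21] → 0x1B007  P=1,RW=1,US=1,PS=0
  L1 @0x1B[12] → 0x1E007  P=1,RW=1,US=1,PS=0
  → PA=0x1E424  (2 entries read)
#1 VA=0x80ACAF (r,kernel):
  L0 @0x19[4] → 0x22007  P=1,RW=1,US=1,PS=0
  L1 @0x22[10] → 0x24007  P=1,RW=1,US=1,PS=0
  → PA=0x24CAF  (2 entries read)

Access #0 PA: 0x1E424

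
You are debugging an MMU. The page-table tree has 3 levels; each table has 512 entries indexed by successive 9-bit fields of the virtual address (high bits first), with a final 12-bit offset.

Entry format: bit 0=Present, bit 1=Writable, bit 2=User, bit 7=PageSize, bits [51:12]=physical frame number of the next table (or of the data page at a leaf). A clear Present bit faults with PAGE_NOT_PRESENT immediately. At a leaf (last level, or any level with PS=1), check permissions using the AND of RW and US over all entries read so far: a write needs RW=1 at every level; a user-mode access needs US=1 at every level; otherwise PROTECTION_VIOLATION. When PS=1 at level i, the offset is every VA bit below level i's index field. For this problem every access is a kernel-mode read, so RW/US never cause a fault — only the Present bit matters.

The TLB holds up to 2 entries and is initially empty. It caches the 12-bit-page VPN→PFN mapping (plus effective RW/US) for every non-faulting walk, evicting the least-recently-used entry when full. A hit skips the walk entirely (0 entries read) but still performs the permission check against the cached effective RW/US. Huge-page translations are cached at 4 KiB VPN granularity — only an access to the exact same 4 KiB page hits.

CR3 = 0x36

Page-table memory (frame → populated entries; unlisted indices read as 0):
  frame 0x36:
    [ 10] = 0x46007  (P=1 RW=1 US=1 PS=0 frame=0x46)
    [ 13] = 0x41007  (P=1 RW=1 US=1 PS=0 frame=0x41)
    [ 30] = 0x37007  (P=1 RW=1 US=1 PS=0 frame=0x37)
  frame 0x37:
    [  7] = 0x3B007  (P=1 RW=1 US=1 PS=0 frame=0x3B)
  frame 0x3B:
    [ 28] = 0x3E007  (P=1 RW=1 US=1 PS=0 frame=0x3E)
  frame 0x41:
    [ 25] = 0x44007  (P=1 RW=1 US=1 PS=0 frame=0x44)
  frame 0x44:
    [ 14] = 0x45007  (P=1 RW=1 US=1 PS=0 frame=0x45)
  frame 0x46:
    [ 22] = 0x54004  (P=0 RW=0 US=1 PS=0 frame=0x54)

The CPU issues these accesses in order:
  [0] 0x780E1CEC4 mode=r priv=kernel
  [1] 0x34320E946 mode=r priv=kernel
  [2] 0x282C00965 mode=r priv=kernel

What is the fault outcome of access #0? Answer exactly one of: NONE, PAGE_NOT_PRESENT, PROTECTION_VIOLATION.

Trace:
#0 VA=0x780E1CEC4 (r,kernel):
  lvl0: tbl 0x36, slot 30 ⇒ 0x37007 (P1/RW1/US1/PS0)
  lvl1: tbl 0x37, slot 7 ⇒ 0x3B007 (P1/RW1/US1/PS0)
  lvl2: tbl 0x3B, slot 28 ⇒ 0x3E007 (P1/RW1/US1/PS0)
  ⇒ phys 0x3EEC4  [3 reads]
#1 VA=0x34320E946 (r,kernel):
  lvl0: tbl 0x36, slot 13 ⇒ 0x41007 (P1/RW1/US1/PS0)
  lvl1: tbl 0x41, slot 25 ⇒ 0x44007 (P1/RW1/US1/PS0)
  lvl2: tbl 0x44, slot 14 ⇒ 0x45007 (P1/RW1/US1/PS0)
  ⇒ phys 0x45946  [3 reads]
#2 VA=0x282C00965 (r,kernel):
  lvl0: tbl 0x36, slot 10 ⇒ 0x46007 (P1/RW1/US1/PS0)
  lvl1: tbl 0x46, slot 22 ⇒ 0x54004 (P0/RW0/US1/PS0)
  ✗ PAGE_NOT_PRESENT  [2 reads]

Access #0 fault: NONE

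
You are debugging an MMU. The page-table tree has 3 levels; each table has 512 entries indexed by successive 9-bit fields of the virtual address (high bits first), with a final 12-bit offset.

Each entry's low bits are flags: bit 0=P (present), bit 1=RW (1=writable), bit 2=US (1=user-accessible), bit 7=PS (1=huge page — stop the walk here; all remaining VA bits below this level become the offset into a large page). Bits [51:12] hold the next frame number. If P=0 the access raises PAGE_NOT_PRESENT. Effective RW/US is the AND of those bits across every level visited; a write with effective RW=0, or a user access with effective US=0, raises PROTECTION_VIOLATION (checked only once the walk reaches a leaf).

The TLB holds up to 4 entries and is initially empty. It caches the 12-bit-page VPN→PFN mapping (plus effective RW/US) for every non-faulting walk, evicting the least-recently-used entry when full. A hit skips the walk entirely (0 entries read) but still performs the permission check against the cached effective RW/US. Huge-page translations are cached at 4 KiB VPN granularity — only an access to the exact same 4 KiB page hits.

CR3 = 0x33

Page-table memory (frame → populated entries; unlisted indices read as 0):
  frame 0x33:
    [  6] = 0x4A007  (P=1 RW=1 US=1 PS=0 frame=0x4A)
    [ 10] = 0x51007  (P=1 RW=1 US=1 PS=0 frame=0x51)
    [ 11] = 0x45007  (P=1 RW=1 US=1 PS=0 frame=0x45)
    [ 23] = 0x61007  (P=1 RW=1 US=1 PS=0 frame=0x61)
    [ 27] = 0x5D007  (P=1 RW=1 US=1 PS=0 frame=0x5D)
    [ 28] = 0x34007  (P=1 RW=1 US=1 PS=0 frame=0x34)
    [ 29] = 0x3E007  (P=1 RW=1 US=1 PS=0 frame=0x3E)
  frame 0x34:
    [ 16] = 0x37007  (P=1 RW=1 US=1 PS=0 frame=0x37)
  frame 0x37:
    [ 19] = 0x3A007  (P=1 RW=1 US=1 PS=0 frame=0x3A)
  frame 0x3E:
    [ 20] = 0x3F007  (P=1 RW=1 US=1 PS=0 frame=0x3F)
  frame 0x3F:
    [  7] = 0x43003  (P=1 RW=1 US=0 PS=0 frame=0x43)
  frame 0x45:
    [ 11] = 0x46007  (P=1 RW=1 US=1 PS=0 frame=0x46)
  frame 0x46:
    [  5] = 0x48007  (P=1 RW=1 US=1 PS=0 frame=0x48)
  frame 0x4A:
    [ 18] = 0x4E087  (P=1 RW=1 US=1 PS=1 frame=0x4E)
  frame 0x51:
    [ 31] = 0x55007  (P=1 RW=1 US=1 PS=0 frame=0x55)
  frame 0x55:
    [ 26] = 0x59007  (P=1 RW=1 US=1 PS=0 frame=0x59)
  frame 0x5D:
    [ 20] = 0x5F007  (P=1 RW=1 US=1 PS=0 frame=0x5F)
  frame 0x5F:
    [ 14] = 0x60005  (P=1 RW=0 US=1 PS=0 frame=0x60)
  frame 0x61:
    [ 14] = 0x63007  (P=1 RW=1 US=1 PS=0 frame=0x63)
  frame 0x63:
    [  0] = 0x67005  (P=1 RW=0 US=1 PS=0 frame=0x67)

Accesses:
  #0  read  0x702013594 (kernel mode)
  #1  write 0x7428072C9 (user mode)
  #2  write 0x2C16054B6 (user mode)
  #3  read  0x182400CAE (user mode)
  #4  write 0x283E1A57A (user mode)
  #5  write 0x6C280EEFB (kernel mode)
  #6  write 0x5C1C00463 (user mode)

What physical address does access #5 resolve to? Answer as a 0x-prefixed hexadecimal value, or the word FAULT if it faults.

Trace:
#0 VA=0x702013594 (r,kernel):
  L0: frame=0x33 idx=28 entry=0x34007 [P=1 RW=1 US=1 PS=0]
  L1: frame=0x34 idx=16 entry=0x37007 [P=1 RW=1 US=1 PS=0]
  L2: frame=0x37 idx=19 entry=0x3A007 [P=1 RW=1 US=1 PS=0]
  ⇒ phys 0x3A594  [3 reads]
#1 VA=0x7428072C9 (w,user):
  L0: frame=0x33 idx=29 entry=0x3E007 [P=1 RW=1 US=1 PS=0]
  L1: frame=0x3E idx=20 entry=0x3F007 [P=1 RW=1 US=1 PS=0]
  L2: frame=0x3F idx=7 entry=0x43003 [P=1 RW=1 US=0 PS=0]
  ✗ PROTECTION_VIOLATION  [3 reads]
#2 VA=0x2C16054B6 (w,user):
  L0: frame=0x33 idx=11 entry=0x45007 [P=1 RW=1 US=1 PS=0]
  L1: frame=0x45 idx=11 entry=0x46007 [P=1 RW=1 US=1 PS=0]
  L2: frame=0x46 idx=5 entry=0x48007 [P=1 RW=1 US=1 PS=0]
  ⇒ phys 0x484B6  [3 reads]
#3 VA=0x182400CAE (r,user):
  L0: frame=0x33 idx=6 entry=0x4A007 [P=1 RW=1 US=1 PS=0]
  L1: frame=0x4A idx=18 entry=0x4E087 [P=1 RW=1 US=1 PS=1]
  ⇒ phys 0x4ECAE (huge @L1)  [2 reads]
#4 VA=0x283E1A57A (w,user):
  L0: frame=0x33 idx=10 entry=0x51007 [P=1 RW=1 US=1 PS=0]
  L1: frame=0x51 idx=31 entry=0x55007 [P=1 RW=1 US=1 PS=0]
  L2: frame=0x55 idx=26 entry=0x59007 [P=1 RW=1 US=1 PS=0]
  ⇒ phys 0x5957A  [3 reads]
#5 VA=0x6C280EEFB (w,kernel):
  L0: frame=0x33 idx=27 entry=0x5D007 [P=1 RW=1 US=1 PS=0]
  L1: frame=0x5D idx=20 entry=0x5F007 [P=1 RW=1 US=1 PS=0]
  L2: frame=0x5F idx=14 entry=0x60005 [P=1 RW=0 US=1 PS=0]
  ✗ PROTECTION_VIOLATION  [3 reads]
#6 VA=0x5C1C00463 (w,user):
  L0: frame=0x33 idx=23 entry=0x61007 [P=1 RW=1 US=1 PS=0]
  L1: frame=0x61 idx=14 entry=0x63007 [P=1 RW=1 US=1 PS=0]
  L2: frame=0x63 idx=0 entry=0x67005 [P=1 RW=0 US=1 PS=0]
  ✗ PROTECTION_VIOLATION  [3 reads]

Access #5 PA: FAULT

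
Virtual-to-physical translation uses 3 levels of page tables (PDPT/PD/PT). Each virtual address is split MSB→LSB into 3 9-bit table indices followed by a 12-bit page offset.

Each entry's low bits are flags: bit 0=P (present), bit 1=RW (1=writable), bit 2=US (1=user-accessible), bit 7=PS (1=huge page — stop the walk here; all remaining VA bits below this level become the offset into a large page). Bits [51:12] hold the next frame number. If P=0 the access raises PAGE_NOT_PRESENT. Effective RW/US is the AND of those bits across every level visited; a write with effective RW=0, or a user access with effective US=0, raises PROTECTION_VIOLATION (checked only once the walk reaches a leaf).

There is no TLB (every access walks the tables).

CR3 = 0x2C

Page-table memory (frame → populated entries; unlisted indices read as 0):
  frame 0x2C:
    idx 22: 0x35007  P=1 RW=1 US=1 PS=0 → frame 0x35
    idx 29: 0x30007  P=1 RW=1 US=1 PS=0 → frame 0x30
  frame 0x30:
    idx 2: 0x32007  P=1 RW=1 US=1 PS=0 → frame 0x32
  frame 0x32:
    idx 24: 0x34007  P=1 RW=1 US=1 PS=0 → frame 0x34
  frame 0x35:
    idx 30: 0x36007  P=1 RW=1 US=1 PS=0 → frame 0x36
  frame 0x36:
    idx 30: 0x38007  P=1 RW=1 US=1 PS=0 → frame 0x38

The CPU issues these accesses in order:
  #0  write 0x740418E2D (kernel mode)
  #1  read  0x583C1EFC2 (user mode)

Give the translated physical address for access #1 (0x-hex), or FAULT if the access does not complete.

Trace:
#0 VA=0x740418E2D (w,kernel):
  lvl0: tbl 0x2C, slot 29 ⇒ 0x30007 (P1/RW1/US1/PS0)
  lvl1: tbl 0x30, slot 2 ⇒ 0x32007 (P1/RW1/US1/PS0)
  lvl2: tbl 0x32, slot 24 ⇒ 0x34007 (P1/RW1/US1/PS0)
  ✓ 0x34E2D  — 3 lookups
#1 VA=0x583C1EFC2 (r,user):
  lvl0: tbl 0x2C, slot 22 ⇒ 0x35007 (P1/RW1/US1/PS0)
  lvl1: tbl 0x35, slot 30 ⇒ 0x36007 (P1/RW1/US1/PS0)
  lvl2: tbl 0x36, slot 30 ⇒ 0x38007 (P1/RW1/US1/PS0)
  ✓ 0x38FC2  — 3 lookups

Access #1 PA: 0x38FC2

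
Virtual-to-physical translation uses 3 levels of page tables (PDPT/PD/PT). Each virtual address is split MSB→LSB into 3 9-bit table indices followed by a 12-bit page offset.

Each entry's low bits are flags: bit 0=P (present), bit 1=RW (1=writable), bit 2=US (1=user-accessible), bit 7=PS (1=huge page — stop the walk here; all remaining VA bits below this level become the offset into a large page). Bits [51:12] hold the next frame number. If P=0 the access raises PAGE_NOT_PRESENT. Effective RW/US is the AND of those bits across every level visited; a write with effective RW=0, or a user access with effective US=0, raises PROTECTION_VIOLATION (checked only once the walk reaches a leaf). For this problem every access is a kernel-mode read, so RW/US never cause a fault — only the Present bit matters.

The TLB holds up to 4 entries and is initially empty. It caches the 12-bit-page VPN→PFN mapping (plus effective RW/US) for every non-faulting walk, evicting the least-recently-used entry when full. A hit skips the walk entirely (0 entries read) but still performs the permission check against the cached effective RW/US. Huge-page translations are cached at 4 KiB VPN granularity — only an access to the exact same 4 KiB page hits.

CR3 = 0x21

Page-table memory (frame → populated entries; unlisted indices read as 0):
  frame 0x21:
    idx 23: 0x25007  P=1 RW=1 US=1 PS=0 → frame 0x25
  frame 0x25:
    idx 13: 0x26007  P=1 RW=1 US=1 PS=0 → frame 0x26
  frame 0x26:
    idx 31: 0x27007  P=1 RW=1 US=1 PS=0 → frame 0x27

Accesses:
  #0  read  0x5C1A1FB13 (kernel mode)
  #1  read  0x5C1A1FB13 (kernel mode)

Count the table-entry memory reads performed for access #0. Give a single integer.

Per-access translation:
#0 VA=0x5C1A1FB13 (r,kernel):
  [0] read 0x21 idx=23: raw=0x25007 flags P=1 W=1 U=1 S=0
  [1] read 0x25 idx=13: raw=0x26007 flags P=1 W=1 U=1 S=0
  [2] read 0x26 idx=31: raw=0x27007 flags P=1 W=1 U=1 S=0
  ✓ 0x27B13  — 3 lookups
#1 VA=0x5C1A1FB13 (r,kernel):
  TLB hit vpn=0x5C1A1F → PA=0x27B13

Entries read for #0: 3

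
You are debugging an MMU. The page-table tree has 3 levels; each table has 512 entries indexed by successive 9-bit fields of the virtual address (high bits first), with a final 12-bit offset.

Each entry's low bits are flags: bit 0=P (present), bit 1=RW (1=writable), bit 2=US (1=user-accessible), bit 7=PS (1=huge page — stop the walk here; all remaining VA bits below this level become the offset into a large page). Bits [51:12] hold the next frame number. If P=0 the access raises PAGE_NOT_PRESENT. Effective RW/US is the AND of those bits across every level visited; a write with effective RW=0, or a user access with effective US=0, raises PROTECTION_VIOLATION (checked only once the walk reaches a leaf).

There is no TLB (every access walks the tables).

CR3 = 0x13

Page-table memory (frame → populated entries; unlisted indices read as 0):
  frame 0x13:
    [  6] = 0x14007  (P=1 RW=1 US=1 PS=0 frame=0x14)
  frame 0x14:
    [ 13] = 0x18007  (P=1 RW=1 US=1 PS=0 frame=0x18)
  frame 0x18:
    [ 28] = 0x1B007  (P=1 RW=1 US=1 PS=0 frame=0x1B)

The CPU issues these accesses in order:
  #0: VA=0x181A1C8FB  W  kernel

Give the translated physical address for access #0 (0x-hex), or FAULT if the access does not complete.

Per-access translation:
#0 VA=0x181A1C8FB (w,kernel):
  [0] read 0x13 idx=6: raw=0x14007 flags P=1 W=1 U=1 S=0
  [1] read 0x14 idx=13: raw=0x18007 flags P=1 W=1 U=1 S=0
  [2] read 0x18 idx=28: raw=0x1B007 flags P=1 W=1 U=1 S=0
  ⇒ phys 0x1B8FB  [3 reads]

Access #0 PA: 0x1B8FB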